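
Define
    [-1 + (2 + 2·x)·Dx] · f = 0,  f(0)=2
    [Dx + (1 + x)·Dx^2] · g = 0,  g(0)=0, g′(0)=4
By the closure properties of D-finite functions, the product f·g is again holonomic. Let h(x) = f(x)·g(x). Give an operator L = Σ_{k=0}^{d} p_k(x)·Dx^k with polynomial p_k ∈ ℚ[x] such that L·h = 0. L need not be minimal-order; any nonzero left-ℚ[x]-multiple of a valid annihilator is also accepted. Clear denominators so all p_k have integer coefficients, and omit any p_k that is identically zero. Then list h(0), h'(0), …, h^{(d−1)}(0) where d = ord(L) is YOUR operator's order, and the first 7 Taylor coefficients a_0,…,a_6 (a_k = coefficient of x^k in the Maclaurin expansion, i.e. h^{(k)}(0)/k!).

f: a_k = 2, 1, -1/4, 1/8, -5/64, 7/128, -21/512, …
g: a_k = 0, 4, -2, 4/3, -1, 4/5, -2/3, …
L₀ := L_f ⊗_s L_g (sym. prod.), ord ≤ 2.
L = 1 + (4 + 8·x + 4·x^2)·Dx^2  (order 2).
h: a_k = 0, 8, 0, -1/3, 1/3, -71/240, 31/120, …
ICs: h(0) = 0, h′(0) = 8.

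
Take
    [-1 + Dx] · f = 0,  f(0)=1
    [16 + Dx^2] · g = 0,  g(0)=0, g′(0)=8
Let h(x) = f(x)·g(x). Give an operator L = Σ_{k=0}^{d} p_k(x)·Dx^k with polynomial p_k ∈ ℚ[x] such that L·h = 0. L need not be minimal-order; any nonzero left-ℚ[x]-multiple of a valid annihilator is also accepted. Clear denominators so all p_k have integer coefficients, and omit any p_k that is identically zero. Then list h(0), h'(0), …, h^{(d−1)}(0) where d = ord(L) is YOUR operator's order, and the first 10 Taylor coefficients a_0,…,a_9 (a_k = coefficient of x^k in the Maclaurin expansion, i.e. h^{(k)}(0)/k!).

L = 17 - 2·Dx + Dx^2  (order 2).
h: a_k = 0, 8, 8, -52/3, -20, 101/15, 611/45, 727/630, -23/6, -50999/45360, …
ICs: h(0) = 0, h′(0) = 8.

f: a_k = 1, 1, 1/2, 1/6, 1/24, 1/120, 1/720, 1/5040, 1/40320, 1/362880, …
g: a_k = 0, 8, 0, -64/3, 0, 256/15, 0, -2048/315, 0, 4096/2835, …
Sym-product of L_f,L_g gives L₀ (≤ ord 2).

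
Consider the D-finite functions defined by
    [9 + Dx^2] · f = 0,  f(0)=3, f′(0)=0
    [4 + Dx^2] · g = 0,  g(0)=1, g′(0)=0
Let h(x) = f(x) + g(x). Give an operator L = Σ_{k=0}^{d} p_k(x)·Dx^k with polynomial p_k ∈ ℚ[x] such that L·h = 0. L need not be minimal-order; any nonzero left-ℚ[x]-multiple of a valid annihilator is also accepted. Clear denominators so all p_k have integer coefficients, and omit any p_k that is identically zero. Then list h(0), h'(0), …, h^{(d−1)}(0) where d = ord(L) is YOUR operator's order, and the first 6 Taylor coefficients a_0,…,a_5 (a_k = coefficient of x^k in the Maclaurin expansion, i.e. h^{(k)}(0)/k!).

f: a_k = 3, 0, -27/2, 0, 81/8, 0, …
g: a_k = 1, 0, -2, 0, 2/3, 0, …
Weyl lclm of L_f,L_g ⇒ L₀ (ord ≤ 4).
L = 36 + 13·Dx^2 + Dx^4  (order 4).
h: a_k = 4, 0, -31/2, 0, 259/24, 0, …
ICs: h(0) = 4, h′(0) = 0, h′′(0) = -31, h′′′(0) = 0.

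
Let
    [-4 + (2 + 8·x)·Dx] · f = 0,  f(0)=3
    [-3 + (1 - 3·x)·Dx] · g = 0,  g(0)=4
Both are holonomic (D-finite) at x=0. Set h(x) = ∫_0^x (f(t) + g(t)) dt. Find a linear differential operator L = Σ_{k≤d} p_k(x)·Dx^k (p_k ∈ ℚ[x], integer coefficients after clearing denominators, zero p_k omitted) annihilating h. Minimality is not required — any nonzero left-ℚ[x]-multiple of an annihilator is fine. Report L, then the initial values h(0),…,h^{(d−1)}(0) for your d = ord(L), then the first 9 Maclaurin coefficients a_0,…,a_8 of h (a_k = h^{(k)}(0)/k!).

L = (48 + 108·x)·Dx + (-22 - 120·x - 324·x^2)·Dx^2 + (1 + 19·x + 6·x^2 - 216·x^3)·Dx^3  (order 3).
h: a_k = 0, 7, 9, 10, 30, 294/5, 176, 2664/7, 2385/2, …
ICs: h(0) = 0, h′(0) = 7, h′′(0) = 18.

f: a_k = 3, 6, -6, 12, -30, 84, -252, 792, -2574, …
g: a_k = 4, 12, 36, 108, 324, 972, 2916, 8748, 26244, …
h₀=f+g: left-lcm gives L₀, ord ≤ 2.
h=∫h₀ ⇒ L = L₀·Dx.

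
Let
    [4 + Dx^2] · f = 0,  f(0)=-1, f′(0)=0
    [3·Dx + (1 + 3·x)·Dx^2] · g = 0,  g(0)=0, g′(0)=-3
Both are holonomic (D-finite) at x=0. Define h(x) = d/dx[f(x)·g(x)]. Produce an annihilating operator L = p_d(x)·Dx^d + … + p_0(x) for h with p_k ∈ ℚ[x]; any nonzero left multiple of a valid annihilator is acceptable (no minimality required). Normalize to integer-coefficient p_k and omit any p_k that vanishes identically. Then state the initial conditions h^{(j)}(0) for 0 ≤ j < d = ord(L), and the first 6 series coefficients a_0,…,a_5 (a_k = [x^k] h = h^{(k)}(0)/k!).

f: a_k = -1, 0, 2, 0, -2/3, 0, …
g: a_k = 0, -3, 9/2, -9, 81/4, -243/5, …
L₀ := L_f ⊗_s L_g (sym. prod.), ord ≤ 4.
h=h₀': d/dx-closure on L₀ ⇒ L.
L = (-21880 - 49536·x - 195264·x^2 - 252288·x^3 + 225504·x^4 + 746496·x^5 + 373248·x^6) + (-9384 - 44856·x - 47520·x^2 + 90720·x^3 + 311040·x^4 + 186624·x^5)·Dx + (-6026 - 16344·x - 53892·x^2 - 32832·x^3 + 182736·x^4 + 373248·x^5 + 186624·x^6)·Dx^2 + (-2346 - 11214·x - 11880·x^2 + 22680·x^3 + 77760·x^4 + 46656·x^5)·Dx^3 + (-139 - 990·x - 1269·x^2 + 7560·x^3 + 31590·x^4 + 46656·x^5 + 23328·x^6)·Dx^4  (order 4).
h: a_k = 3, -9, 9, -45, 163, -504, …
ICs: h(0) = 3, h′(0) = -9, h′′(0) = 18, h′′′(0) = -270.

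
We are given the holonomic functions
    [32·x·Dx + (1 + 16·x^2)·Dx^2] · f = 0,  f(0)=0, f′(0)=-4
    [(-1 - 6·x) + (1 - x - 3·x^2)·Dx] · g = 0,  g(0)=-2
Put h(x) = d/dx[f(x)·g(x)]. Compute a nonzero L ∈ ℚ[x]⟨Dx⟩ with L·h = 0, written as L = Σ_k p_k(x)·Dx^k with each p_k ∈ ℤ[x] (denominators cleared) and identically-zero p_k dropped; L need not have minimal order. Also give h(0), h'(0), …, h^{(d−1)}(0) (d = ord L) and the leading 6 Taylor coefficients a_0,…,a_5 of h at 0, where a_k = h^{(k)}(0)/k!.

L = (-74 + 8736·x^2 + 18432·x^3 + 82944·x^4) + (25 + 182·x - 48·x^2 + 96·x^3 + 18432·x^4 + 55296·x^5)·Dx + (-3 - 13·x - 167·x^2 - 16·x^3 - 1472·x^4 + 3072·x^5 + 6912·x^6)·Dx^2  (order 2).
h: a_k = 8, 16, -32, 160/3, 5864/3, 12928/5, …
ICs: h(0) = 8, h′(0) = 16.

f: a_k = 0, -4, 0, 64/3, 0, -1024/5, …
g: a_k = -2, -2, -8, -14, -38, -80, …
h₀=f·g: eliminate ⇒ L₀, order ≤ 2·1.
h₀' ⇒ L via d/dx closure of L₀.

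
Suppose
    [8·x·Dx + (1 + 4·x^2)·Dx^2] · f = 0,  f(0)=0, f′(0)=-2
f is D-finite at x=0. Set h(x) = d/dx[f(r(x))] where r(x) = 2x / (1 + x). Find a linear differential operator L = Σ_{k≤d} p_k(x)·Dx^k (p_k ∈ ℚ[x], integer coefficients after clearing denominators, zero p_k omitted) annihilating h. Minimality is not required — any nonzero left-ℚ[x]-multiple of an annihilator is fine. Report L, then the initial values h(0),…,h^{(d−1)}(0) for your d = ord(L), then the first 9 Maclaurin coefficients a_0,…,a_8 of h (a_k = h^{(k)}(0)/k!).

L = (2 + 34·x) + (1 + 2·x + 17·x^2)·Dx  (order 1).
h: a_k = -4, 8, 52, -240, -404, 4888, -2908, -77280, 203996, …
ICs: h(0) = -4.

f: a_k = 0, -2, 0, 8/3, 0, -32/5, 0, 128/7, 0, …
L₀ from L_f via x↦r, Dx↦r'^{-1}Dx.
h₀' ⇒ L via d/dx closure of L₀.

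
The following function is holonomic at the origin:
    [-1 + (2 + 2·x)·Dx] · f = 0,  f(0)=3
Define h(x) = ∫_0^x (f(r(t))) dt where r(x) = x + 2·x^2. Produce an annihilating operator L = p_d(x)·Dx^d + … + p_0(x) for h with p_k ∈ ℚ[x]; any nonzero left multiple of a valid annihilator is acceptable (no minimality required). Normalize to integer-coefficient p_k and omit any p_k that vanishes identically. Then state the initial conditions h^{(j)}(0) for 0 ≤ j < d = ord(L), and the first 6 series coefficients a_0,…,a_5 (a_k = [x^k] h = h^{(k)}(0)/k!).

f: a_k = 3, 3/2, -3/8, 3/16, -15/128, 21/256, …
Change of var in L_f (x↦r) gives L₀.
h=∫h₀ ⇒ L = L₀·Dx.
L = (-1 - 4·x)·Dx + (2 + 2·x + 4·x^2)·Dx^2  (order 2).
h: a_k = 0, 3, 3/4, 7/8, -21/64, -63/640, …
ICs: h(0) = 0, h′(0) = 3.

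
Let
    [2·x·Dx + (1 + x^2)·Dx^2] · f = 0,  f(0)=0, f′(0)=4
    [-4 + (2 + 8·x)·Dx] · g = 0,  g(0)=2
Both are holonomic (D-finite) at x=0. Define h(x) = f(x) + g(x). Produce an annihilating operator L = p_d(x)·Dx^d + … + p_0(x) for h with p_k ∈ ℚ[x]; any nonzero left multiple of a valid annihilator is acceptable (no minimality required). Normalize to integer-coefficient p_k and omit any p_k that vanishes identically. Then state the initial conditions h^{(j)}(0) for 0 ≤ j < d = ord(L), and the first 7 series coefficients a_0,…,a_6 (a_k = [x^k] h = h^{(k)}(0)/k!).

f: a_k = 0, 4, 0, -4/3, 0, 4/5, 0, …
g: a_k = 2, 4, -4, 8, -20, 56, -168, …
L₀ := lclm(L_f,L_g); ord L₀ ≤ 2+1.
L = (-4 - 40·x + 12·x^2 + 24·x^3)·Dx + (-14 - 16·x - 50·x^2 + 48·x^3 + 84·x^4)·Dx^2 + (-2 - 6·x + 12·x^2 + 18·x^3 + 14·x^4 + 24·x^5)·Dx^3  (order 3).
h: a_k = 2, 8, -4, 20/3, -20, 284/5, -168, …
ICs: h(0) = 2, h′(0) = 8, h′′(0) = -8.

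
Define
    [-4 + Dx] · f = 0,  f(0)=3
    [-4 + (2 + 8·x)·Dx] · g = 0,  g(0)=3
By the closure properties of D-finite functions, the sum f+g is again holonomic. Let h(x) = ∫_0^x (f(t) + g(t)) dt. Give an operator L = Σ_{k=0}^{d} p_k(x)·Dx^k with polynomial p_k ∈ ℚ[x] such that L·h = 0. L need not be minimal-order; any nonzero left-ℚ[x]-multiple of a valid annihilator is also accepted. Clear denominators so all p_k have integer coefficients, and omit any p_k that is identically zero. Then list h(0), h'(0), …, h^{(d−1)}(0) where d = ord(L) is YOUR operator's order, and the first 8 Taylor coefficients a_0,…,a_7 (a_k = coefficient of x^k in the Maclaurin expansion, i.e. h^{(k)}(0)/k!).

f: a_k = 3, 12, 24, 32, 32, 128/5, 256/15, 1024/105, …
g: a_k = 3, 6, -6, 12, -30, 84, -252, 792, …
L₀ := lclm(L_f,L_g); ord L₀ ≤ 1+1.
Integrate: L := L₀·Dx.
L = (24 + 64·x)·Dx + (-10 - 64·x - 128·x^2)·Dx^2 + (1 + 12·x + 32·x^2)·Dx^3  (order 3).
h: a_k = 0, 6, 9, 6, 11, 2/5, 274/15, -3524/105, …
ICs: h(0) = 0, h′(0) = 6, h′′(0) = 18.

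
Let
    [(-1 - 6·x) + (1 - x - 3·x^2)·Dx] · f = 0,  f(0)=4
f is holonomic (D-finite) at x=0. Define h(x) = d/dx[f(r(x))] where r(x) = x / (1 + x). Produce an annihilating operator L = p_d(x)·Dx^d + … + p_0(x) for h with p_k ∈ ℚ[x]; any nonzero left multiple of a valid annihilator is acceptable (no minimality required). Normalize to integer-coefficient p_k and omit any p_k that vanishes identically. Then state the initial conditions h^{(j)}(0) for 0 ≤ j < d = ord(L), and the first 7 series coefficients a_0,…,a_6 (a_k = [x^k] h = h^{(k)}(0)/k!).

L = (6 + 18·x + 72·x^2 + 42·x^3) + (-1 - 9·x - 12·x^2 + 17·x^3 + 21·x^4)·Dx  (order 1).
h: a_k = 4, 24, 0, 144, -180, 864, -1764, …
ICs: h(0) = 4.

f: a_k = 4, 4, 16, 28, 76, 160, 388, …
h₀=f(r): pull back L_f along r ⇒ L₀.
Derive L from L₀ (diff closure).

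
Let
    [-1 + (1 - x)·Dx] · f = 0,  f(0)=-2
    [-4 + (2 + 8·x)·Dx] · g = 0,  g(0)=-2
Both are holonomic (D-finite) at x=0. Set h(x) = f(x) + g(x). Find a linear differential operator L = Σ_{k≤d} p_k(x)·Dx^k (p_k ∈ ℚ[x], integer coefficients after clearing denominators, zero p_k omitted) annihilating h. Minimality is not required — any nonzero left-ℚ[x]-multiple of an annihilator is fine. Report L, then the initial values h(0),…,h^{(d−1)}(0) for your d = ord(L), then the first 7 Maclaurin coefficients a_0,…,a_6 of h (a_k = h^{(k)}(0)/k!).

L = (-8 - 12·x) + (6 + 8·x + 36·x^2)·Dx + (1 - 3·x - 22·x^2 + 24·x^3)·Dx^2  (order 2).
h: a_k = -4, -6, 2, -10, 18, -58, 166, …
ICs: h(0) = -4, h′(0) = -6.

f: a_k = -2, -2, -2, -2, -2, -2, -2, …
g: a_k = -2, -4, 4, -8, 20, -56, 168, …
Sum ⇒ L₀ = lclm(L_f,L_g) in ℚ(x)⟨Dx⟩.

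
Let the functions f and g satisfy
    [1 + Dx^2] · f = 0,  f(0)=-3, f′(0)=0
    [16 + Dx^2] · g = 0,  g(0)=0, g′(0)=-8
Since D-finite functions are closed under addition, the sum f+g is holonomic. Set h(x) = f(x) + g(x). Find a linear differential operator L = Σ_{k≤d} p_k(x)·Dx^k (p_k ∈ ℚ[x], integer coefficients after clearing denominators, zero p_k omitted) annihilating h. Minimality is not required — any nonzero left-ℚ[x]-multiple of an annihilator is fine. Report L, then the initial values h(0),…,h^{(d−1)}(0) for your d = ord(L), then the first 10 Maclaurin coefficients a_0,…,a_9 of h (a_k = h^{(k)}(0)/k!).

f: a_k = -3, 0, 3/2, 0, -1/8, 0, 1/240, 0, -1/13440, 0, …
g: a_k = 0, -8, 0, 64/3, 0, -256/15, 0, 2048/315, 0, -4096/2835, …
f+g: L₀ = lclm(L_f,L_g), ord ≤ 2+2.
L = 16 + 17·Dx^2 + Dx^4  (order 4).
h: a_k = -3, -8, 3/2, 64/3, -1/8, -256/15, 1/240, 2048/315, -1/13440, -4096/2835, …
ICs: h(0) = -3, h′(0) = -8, h′′(0) = 3, h′′′(0) = 128.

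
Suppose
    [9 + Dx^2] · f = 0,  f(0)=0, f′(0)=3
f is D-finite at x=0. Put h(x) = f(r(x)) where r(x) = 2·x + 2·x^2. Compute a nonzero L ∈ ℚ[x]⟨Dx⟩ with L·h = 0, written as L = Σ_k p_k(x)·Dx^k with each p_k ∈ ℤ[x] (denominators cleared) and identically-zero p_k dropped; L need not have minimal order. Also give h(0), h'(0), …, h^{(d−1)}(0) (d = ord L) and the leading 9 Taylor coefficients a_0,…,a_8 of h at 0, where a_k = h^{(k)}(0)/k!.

f: a_k = 0, 3, 0, -9/2, 0, 81/40, 0, -243/560, 0, …
L₀ from L_f via x↦r, Dx↦r'^{-1}Dx.
L = (36 + 216·x + 432·x^2 + 288·x^3) - 2·Dx + (1 + 2·x)·Dx^2  (order 2).
h: a_k = 0, 6, 6, -36, -108, -216/5, 288, 20736/35, 1296/5, …
ICs: h(0) = 0, h′(0) = 6.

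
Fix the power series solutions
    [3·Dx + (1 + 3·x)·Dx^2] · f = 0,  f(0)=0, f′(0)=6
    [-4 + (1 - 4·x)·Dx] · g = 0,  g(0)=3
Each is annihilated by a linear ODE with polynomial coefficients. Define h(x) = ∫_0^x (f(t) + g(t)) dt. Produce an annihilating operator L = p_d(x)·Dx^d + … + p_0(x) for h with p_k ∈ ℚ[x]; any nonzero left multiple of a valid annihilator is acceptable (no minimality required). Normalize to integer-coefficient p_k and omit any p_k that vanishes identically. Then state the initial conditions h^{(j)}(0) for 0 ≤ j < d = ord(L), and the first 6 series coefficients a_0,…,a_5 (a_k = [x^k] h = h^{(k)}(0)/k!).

f: a_k = 0, 6, -9, 18, -81/2, 486/5, …
g: a_k = 3, 12, 48, 192, 768, 3072, …
h₀=f+g: left-lcm gives L₀, ord ≤ 3.
∫: right-multiply L₀ by Dx.
L = (-432 - 288·x)·Dx^2 + (-78 - 720·x - 576·x^2)·Dx^3 + (11 + x - 144·x^2 - 144·x^3)·Dx^4  (order 4).
h: a_k = 0, 3, 9, 13, 105/2, 291/2, …
ICs: h(0) = 0, h′(0) = 3, h′′(0) = 18, h′′′(0) = 78.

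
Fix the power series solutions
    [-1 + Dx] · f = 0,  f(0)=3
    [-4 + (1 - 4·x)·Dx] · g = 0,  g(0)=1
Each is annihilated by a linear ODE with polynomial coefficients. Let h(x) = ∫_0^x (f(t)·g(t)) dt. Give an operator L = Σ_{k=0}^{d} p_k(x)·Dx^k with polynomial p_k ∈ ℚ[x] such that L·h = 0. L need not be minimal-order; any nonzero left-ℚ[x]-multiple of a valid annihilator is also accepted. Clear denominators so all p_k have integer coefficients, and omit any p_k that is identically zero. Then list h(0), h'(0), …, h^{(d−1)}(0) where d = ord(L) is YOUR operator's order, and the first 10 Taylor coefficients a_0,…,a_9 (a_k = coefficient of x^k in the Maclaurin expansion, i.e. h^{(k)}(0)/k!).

f: a_k = 3, 3, 3/2, 1/2, 1/8, 1/40, 1/240, 1/1680, 1/13440, 1/120960, …
g: a_k = 1, 4, 16, 64, 256, 1024, 4096, 16384, 65536, 262144, …
h₀=f·g: eliminate ⇒ L₀, order ≤ 1·1.
h=∫h₀ ⇒ L = L₀·Dx.
L = (5 - 4·x)·Dx + (-1 + 4·x)·Dx^2  (order 2).
h: a_k = 0, 3, 15/2, 41/2, 493/8, 7889/40, 157781/240, 757349/336, 106028861/13440, 3392923553/120960, …
ICs: h(0) = 0, h′(0) = 3.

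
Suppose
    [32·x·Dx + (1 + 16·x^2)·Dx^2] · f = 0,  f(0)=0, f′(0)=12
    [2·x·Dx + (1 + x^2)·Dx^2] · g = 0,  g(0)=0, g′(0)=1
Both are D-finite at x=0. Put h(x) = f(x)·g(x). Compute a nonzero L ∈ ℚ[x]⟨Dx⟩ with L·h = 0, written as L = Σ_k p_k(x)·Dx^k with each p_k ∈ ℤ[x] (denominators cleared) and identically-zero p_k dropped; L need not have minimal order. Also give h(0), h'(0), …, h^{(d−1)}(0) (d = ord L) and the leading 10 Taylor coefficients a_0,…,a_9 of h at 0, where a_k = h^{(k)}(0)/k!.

f: a_k = 0, 12, 0, -64, 0, 3072/5, 0, -49152/7, 0, 262144/3, …
g: a_k = 0, 1, 0, -1/3, 0, 1/5, 0, -1/7, 0, 1/9, …
h₀=f·g: eliminate ⇒ L₀, order ≤ 2·2.
L = (-384·x - 10880·x^3 - 16384·x^5 + 34816·x^7 + 98304·x^9)·Dx + (-68 - 3916·x^2 - 19584·x^4 - 14336·x^6 + 121856·x^8 + 147456·x^10)·Dx^2 + (-136·x - 2632·x^3 - 6528·x^5 + 16448·x^7 + 69632·x^9 + 49152·x^11)·Dx^3 + (-1 - 34·x^2 - 305·x^4 + 4880·x^8 + 8704·x^10 + 4096·x^12)·Dx^4  (order 4).
h: a_k = 0, 0, 12, 0, -68, 0, 9572/15, 0, -253436/35, 0, …
ICs: h(0) = 0, h′(0) = 0, h′′(0) = 24, h′′′(0) = 0.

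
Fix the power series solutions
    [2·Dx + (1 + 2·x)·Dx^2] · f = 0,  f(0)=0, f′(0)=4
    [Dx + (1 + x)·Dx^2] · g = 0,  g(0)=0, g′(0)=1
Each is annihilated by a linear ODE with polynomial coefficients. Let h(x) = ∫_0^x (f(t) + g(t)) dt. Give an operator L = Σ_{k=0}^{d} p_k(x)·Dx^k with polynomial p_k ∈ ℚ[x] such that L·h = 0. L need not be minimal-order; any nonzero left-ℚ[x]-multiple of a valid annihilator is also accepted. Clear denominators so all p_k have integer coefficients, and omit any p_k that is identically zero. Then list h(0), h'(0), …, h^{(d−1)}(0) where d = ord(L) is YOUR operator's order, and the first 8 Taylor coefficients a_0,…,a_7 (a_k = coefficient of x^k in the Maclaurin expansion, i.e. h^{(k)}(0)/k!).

L = 4·Dx^2 + (6 + 8·x)·Dx^3 + (1 + 3·x + 2·x^2)·Dx^4  (order 4).
h: a_k = 0, 0, 5/2, -3/2, 17/12, -33/20, 13/6, -43/14, …
ICs: h(0) = 0, h′(0) = 0, h′′(0) = 5, h′′′(0) = -9.

f: a_k = 0, 4, -4, 16/3, -8, 64/5, -64/3, 256/7, …
g: a_k = 0, 1, -1/2, 1/3, -1/4, 1/5, -1/6, 1/7, …
f+g: L₀ = lclm(L_f,L_g), ord ≤ 2+2.
h=∫h₀ ⇒ L = L₀·Dx.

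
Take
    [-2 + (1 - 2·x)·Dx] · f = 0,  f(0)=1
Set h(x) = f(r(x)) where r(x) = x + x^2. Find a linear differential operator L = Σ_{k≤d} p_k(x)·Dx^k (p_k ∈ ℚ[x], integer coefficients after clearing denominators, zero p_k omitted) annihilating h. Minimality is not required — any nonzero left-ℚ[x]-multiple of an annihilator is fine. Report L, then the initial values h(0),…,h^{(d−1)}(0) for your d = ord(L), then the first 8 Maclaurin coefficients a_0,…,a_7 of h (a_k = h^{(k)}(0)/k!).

f: a_k = 1, 2, 4, 8, 16, 32, 64, 128, …
Change of var in L_f (x↦r) gives L₀.
L = (2 + 4·x) + (-1 + 2·x + 2·x^2)·Dx  (order 1).
h: a_k = 1, 2, 6, 16, 44, 120, 328, 896, …
ICs: h(0) = 1.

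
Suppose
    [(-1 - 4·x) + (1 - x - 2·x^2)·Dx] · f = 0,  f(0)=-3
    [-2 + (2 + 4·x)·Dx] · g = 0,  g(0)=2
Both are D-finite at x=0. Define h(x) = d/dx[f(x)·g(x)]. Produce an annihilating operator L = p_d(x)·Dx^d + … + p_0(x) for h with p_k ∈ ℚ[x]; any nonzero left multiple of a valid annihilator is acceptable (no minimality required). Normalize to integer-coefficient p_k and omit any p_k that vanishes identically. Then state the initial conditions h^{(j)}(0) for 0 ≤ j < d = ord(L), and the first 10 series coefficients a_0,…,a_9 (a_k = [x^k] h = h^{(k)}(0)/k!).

L = (7 + 48·x + 99·x^2 + 100·x^3 + 60·x^4) + (-2 - 7·x - 3·x^2 + 22·x^3 + 44·x^4 + 24·x^5)·Dx  (order 1).
h: a_k = -12, -42, -144, -345, -1875/2, -8451/4, -10353/2, -91113/8, -845613/32, -3664935/64, …
ICs: h(0) = -12.

f: a_k = -3, -3, -9, -15, -33, -63, -129, -255, -513, -1023, …
g: a_k = 2, 2, -1, 1, -5/4, 7/4, -21/8, 33/8, -429/64, 715/64, …
h₀=f·g: eliminate ⇒ L₀, order ≤ 1·1.
h=h₀': d/dx-closure on L₀ ⇒ L.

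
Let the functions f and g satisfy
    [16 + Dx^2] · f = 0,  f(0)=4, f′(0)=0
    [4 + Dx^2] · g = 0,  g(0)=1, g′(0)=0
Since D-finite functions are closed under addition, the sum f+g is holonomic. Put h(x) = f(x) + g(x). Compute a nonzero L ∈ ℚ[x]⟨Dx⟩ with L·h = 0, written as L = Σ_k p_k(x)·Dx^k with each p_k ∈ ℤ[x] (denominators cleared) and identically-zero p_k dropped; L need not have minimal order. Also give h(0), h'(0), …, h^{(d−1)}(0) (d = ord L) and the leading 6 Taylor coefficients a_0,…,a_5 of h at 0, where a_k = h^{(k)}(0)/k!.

f: a_k = 4, 0, -32, 0, 128/3, 0, …
g: a_k = 1, 0, -2, 0, 2/3, 0, …
L₀ := lclm(L_f,L_g); ord L₀ ≤ 2+2.
L = 64 + 20·Dx^2 + Dx^4  (order 4).
h: a_k = 5, 0, -34, 0, 130/3, 0, …
ICs: h(0) = 5, h′(0) = 0, h′′(0) = -68, h′′′(0) = 0.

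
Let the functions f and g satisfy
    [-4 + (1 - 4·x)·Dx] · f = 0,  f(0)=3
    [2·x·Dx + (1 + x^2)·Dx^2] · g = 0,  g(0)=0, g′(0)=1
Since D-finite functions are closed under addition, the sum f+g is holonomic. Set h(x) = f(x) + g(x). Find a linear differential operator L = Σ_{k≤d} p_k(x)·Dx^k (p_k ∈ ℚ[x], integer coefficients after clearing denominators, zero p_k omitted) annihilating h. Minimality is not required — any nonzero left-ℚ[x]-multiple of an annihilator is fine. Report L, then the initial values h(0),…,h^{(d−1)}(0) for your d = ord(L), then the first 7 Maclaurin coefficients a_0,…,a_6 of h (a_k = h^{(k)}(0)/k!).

L = (-8 + 128·x + 24·x^2)·Dx + (49 - 8·x + 109·x^2 + 24·x^3)·Dx^2 + (-4 + 15·x + 15·x^3 + 4·x^4)·Dx^3  (order 3).
h: a_k = 3, 13, 48, 575/3, 768, 15361/5, 12288, …
ICs: h(0) = 3, h′(0) = 13, h′′(0) = 96.

f: a_k = 3, 12, 48, 192, 768, 3072, 12288, …
g: a_k = 0, 1, 0, -1/3, 0, 1/5, 0, …
L₀ := lclm(L_f,L_g); ord L₀ ≤ 1+2.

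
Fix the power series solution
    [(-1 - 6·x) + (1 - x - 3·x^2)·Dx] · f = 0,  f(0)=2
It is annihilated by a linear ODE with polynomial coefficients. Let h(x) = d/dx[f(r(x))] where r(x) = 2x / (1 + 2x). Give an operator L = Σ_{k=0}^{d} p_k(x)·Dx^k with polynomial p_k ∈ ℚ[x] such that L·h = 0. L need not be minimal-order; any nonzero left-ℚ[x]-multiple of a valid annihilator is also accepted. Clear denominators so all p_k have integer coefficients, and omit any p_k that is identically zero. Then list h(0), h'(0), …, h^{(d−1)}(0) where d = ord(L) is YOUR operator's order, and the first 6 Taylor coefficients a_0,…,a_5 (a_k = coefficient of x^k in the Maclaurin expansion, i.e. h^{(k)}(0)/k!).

L = (12 + 72·x + 576·x^2 + 672·x^3) + (-1 - 18·x - 48·x^2 + 136·x^3 + 336·x^4)·Dx  (order 1).
h: a_k = 4, 48, 0, 1152, -2880, 27648, …
ICs: h(0) = 4.

f: a_k = 2, 2, 8, 14, 38, 80, …
f∘r: x↦r, Dx↦Dx/r' in L_f ⇒ L₀.
Derive L from L₀ (diff closure).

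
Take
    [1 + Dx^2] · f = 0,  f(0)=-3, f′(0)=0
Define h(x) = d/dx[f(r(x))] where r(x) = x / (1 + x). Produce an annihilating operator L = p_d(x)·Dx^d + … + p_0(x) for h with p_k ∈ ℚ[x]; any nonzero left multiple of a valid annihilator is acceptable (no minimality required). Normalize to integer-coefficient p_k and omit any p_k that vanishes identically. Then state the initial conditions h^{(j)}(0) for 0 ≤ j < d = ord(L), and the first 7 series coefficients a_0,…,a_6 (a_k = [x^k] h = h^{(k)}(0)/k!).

L = (7 + 12·x + 6·x^2) + (6 + 18·x + 18·x^2 + 6·x^3)·Dx + (1 + 4·x + 6·x^2 + 4·x^3 + x^4)·Dx^2  (order 2).
h: a_k = 0, 3, -9, 35/2, -55/2, 1501/40, -1827/40, …
ICs: h(0) = 0, h′(0) = 3.

f: a_k = -3, 0, 3/2, 0, -1/8, 0, 1/240, …
h₀=f(r): pull back L_f along r ⇒ L₀.
Derive L from L₀ (diff closure).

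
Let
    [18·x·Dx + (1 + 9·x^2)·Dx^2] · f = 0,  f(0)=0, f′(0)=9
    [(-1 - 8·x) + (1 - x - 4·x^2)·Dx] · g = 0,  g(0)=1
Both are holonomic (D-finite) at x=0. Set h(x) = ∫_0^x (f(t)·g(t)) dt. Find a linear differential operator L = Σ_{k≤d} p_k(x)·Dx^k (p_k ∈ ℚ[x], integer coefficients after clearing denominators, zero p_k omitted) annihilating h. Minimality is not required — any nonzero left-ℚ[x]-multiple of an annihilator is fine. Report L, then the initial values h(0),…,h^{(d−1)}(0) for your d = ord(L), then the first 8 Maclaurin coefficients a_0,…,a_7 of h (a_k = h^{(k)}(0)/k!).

L = (8 + 18·x + 216·x^2)·Dx + (2 - 2·x + 36·x^2 + 216·x^3)·Dx^2 + (-1 + x - 5·x^2 + 9·x^3 + 36·x^4)·Dx^3  (order 3).
h: a_k = 0, 0, 9/2, 3, 9/2, 54/5, 453/10, 2439/35, …
ICs: h(0) = 0, h′(0) = 0, h′′(0) = 9.

f: a_k = 0, 9, 0, -27, 0, 729/5, 0, -6561/7, …
g: a_k = 1, 1, 5, 9, 29, 65, 181, 441, …
Sym-product of L_f,L_g gives L₀ (≤ ord 2).
h=∫₀ˣh₀: take L = L₀·Dx.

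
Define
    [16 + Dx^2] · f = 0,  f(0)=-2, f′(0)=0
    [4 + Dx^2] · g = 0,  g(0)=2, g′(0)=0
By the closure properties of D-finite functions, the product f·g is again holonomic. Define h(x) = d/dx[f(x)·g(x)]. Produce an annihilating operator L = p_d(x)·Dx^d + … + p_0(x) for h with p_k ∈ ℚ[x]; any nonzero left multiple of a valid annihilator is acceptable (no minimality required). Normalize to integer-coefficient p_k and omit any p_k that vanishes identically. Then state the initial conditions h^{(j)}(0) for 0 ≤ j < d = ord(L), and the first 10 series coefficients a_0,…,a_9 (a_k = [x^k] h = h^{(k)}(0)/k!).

L = 144 + 40·Dx^2 + Dx^4  (order 4).
h: a_k = 0, 80, 0, -1312/3, 0, 2336/3, 0, -209984/315, 0, 188960/567, …
ICs: h(0) = 0, h′(0) = 80, h′′(0) = 0, h′′′(0) = -2624.

f: a_k = -2, 0, 16, 0, -64/3, 0, 512/45, 0, -1024/315, 0, …
g: a_k = 2, 0, -4, 0, 4/3, 0, -8/45, 0, 4/315, 0, …
L₀ := L_f ⊗_s L_g (sym. prod.), ord ≤ 4.
Differentiate: ansatz ord ≤ ord L₀ ⇒ L.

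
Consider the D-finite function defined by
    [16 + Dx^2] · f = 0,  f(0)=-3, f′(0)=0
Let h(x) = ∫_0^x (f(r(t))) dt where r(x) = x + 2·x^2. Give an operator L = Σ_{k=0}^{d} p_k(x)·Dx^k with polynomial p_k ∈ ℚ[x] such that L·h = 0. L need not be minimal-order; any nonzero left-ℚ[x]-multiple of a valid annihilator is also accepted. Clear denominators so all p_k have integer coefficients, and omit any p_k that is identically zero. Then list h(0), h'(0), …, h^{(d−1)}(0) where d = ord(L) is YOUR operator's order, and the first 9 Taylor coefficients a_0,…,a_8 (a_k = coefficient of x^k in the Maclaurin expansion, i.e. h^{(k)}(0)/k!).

f: a_k = -3, 0, 24, 0, -32, 0, 256/15, 0, -512/105, …
Change of var in L_f (x↦r) gives L₀.
h=∫₀ˣh₀: take L = L₀·Dx.
L = (16 + 192·x + 768·x^2 + 1024·x^3)·Dx - 4·Dx^2 + (1 + 4·x)·Dx^3  (order 3).
h: a_k = 0, -3, 0, 8, 24, 64/5, -128/3, -11264/105, -512/5, …
ICs: h(0) = 0, h′(0) = -3, h′′(0) = 0.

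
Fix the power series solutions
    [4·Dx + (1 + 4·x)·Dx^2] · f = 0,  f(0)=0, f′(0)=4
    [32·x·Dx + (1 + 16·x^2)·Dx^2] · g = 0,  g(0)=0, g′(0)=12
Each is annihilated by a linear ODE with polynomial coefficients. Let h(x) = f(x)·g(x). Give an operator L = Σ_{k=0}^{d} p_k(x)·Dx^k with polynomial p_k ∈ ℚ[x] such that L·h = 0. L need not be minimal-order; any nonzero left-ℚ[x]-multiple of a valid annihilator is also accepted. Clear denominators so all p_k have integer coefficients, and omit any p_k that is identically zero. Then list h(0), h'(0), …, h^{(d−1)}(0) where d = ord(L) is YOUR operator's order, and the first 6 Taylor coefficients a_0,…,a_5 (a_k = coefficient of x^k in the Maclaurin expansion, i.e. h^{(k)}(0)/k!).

f: a_k = 0, 4, -8, 64/3, -64, 1024/5, …
g: a_k = 0, 12, 0, -64, 0, 3072/5, …
Sym-product of L_f,L_g gives L₀ (≤ ord 4).
L = (1536 + 11264·x + 81920·x^2 + 638976·x^3 + 1966080·x^4 + 3407872·x^5 + 4194304·x^7)·Dx + (288 + 7936·x + 78848·x^2 + 495616·x^3 + 2228224·x^4 + 6094848·x^5 + 9175040·x^6 + 3145728·x^7 + 14680064·x^8)·Dx^2 + (48 + 1024·x + 12288·x^2 + 79872·x^3 + 368640·x^4 + 1277952·x^5 + 3145728·x^6 + 4718592·x^7 + 3145728·x^8 + 8388608·x^9)·Dx^3 + (5 + 72·x + 592·x^2 + 3584·x^3 + 16896·x^4 + 61440·x^5 + 172032·x^6 + 393216·x^7 + 589824·x^8 + 524288·x^9 + 1048576·x^10)·Dx^4  (order 4).
h: a_k = 0, 0, 48, -96, 0, -256, …
ICs: h(0) = 0, h′(0) = 0, h′′(0) = 96, h′′′(0) = -576.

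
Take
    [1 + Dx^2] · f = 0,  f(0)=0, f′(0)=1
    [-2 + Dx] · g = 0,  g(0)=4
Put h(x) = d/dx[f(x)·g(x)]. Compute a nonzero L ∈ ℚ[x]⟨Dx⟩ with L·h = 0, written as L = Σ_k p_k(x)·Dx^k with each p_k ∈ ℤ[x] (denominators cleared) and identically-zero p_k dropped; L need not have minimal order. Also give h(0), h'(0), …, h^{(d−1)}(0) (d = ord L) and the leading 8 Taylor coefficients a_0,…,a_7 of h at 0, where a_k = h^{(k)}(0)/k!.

f: a_k = 0, 1, 0, -1/6, 0, 1/120, 0, -1/5040, …
g: a_k = 4, 8, 8, 16/3, 8/3, 16/15, 16/45, 32/315, …
L₀ := L_f ⊗_s L_g (sym. prod.), ord ≤ 2.
h₀' ⇒ L via d/dx closure of L₀.
L = 5 - 4·Dx + Dx^2  (order 2).
h: a_k = 4, 16, 22, 16, 41/6, 22/15, -29/180, -4/15, …
ICs: h(0) = 4, h′(0) = 16.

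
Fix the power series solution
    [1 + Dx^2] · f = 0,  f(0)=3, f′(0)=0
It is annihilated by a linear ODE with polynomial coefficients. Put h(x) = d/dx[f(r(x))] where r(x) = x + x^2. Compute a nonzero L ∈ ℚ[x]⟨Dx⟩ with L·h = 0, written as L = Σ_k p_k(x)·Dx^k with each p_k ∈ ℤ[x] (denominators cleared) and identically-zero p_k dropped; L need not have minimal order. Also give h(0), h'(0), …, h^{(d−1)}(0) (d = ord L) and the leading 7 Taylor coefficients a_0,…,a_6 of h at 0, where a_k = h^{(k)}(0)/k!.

f: a_k = 3, 0, -3/2, 0, 1/8, 0, -1/240, …
h₀=f(r): pull back L_f along r ⇒ L₀.
Derive L from L₀ (diff closure).
L = (13 + 8·x + 24·x^2 + 32·x^3 + 16·x^4) + (-6 - 12·x)·Dx + (1 + 4·x + 4·x^2)·Dx^2  (order 2).
h: a_k = 0, -3, -9, -11/2, 5/2, 179/40, 133/40, …
ICs: h(0) = 0, h′(0) = -3.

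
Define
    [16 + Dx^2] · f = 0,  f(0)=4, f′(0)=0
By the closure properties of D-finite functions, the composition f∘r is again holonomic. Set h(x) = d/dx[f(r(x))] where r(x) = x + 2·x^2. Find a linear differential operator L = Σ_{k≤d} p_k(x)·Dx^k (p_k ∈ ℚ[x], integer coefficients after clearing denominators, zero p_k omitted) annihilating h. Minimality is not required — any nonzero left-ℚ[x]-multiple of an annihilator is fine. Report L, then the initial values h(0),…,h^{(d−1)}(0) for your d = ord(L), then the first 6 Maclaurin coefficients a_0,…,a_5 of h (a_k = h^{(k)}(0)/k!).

f: a_k = 4, 0, -32, 0, 128/3, 0, …
L₀ from L_f via x↦r, Dx↦r'^{-1}Dx.
Derive L from L₀ (diff closure).
L = (64 + 256·x + 1536·x^2 + 4096·x^3 + 4096·x^4) + (-12 - 48·x)·Dx + (1 + 8·x + 16·x^2)·Dx^2  (order 2).
h: a_k = 0, -64, -384, -1024/3, 5120/3, 90112/15, …
ICs: h(0) = 0, h′(0) = -64.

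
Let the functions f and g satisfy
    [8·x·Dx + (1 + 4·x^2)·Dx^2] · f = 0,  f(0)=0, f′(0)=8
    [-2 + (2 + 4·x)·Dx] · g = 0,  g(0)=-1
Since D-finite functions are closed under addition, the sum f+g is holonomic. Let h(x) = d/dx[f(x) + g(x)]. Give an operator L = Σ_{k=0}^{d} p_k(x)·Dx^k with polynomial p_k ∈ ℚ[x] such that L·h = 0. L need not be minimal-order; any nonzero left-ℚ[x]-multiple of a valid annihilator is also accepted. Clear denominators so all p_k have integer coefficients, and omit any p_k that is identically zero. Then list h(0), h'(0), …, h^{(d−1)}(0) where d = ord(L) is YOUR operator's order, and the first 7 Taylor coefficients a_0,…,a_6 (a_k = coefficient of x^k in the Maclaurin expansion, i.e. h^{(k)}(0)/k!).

L = (-8 - 40·x + 96·x^2 + 96·x^3) + (-11 - 32·x + 40·x^2 + 384·x^3 + 336·x^4)·Dx + (-1 + 6·x + 24·x^2 + 48·x^3 + 112·x^4 + 96·x^5)·Dx^2  (order 2).
h: a_k = 7, 1, -67/2, 5/2, 989/8, 63/8, -8423/16, …
ICs: h(0) = 7, h′(0) = 1.

f: a_k = 0, 8, 0, -32/3, 0, 128/5, 0, …
g: a_k = -1, -1, 1/2, -1/2, 5/8, -7/8, 21/16, …
h₀=f+g: left-lcm gives L₀, ord ≤ 3.
Differentiate: ansatz ord ≤ ord L₀ ⇒ L.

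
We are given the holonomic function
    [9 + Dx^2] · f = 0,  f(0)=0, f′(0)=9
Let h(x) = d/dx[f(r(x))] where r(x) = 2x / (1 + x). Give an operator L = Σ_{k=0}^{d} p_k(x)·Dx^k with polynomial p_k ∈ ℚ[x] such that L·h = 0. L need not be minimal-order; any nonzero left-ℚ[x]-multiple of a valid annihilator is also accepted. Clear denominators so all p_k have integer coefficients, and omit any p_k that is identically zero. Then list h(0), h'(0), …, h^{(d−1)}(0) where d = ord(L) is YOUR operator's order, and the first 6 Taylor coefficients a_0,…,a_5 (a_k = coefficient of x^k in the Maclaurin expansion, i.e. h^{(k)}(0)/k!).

L = (42 + 12·x + 6·x^2) + (6 + 18·x + 18·x^2 + 6·x^3)·Dx + (1 + 4·x + 6·x^2 + 4·x^3 + x^4)·Dx^2  (order 2).
h: a_k = 18, -36, -270, 1224, -2178, 540, …
ICs: h(0) = 18, h′(0) = -36.

f: a_k = 0, 9, 0, -27/2, 0, 243/40, …
Substitute x→r, Dx→(1/r')Dx; clear ⇒ L₀.
Differentiate: ansatz ord ≤ ord L₀ ⇒ L.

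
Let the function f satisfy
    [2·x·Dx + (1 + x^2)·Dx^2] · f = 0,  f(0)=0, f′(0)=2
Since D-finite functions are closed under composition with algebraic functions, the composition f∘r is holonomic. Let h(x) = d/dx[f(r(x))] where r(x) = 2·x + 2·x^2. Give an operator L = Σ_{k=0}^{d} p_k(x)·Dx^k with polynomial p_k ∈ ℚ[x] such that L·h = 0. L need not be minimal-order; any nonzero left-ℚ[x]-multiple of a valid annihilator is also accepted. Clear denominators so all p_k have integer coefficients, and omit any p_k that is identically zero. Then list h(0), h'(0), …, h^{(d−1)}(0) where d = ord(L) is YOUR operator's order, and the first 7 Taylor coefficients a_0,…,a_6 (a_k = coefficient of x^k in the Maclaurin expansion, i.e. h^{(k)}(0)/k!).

f: a_k = 0, 2, 0, -2/3, 0, 2/5, 0, …
f∘r: x↦r, Dx↦Dx/r' in L_f ⇒ L₀.
Differentiate: ansatz ord ≤ ord L₀ ⇒ L.
L = (-2 + 8·x + 32·x^2 + 48·x^3 + 24·x^4) + (1 + 2·x + 4·x^2 + 16·x^3 + 20·x^4 + 8·x^5)·Dx  (order 1).
h: a_k = 4, 8, -16, -64, -16, 352, 640, …
ICs: h(0) = 4.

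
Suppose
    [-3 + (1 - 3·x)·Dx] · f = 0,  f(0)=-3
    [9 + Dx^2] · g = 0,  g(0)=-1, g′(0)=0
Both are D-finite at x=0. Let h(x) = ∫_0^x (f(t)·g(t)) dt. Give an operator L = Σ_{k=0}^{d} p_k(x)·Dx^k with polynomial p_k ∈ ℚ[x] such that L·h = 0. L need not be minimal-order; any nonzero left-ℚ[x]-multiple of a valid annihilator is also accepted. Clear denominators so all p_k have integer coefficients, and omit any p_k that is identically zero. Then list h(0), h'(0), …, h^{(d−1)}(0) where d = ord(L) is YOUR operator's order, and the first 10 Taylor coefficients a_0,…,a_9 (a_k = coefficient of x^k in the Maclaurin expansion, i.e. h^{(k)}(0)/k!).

L = (-9 + 27·x)·Dx + 6·Dx^2 + (-1 + 3·x)·Dx^3  (order 3).
h: a_k = 0, 3, 9/2, 9/2, 81/8, 1053/40, 1053/16, 94527/560, 283581/640, 1058751/896, …
ICs: h(0) = 0, h′(0) = 3, h′′(0) = 9.

f: a_k = -3, -9, -27, -81, -243, -729, -2187, -6561, -19683, -59049, …
g: a_k = -1, 0, 9/2, 0, -27/8, 0, 81/80, 0, -729/4480, 0, …
f·g: L₀ = L_f ⊗_s L_g, ord ≤ 1·2.
∫: right-multiply L₀ by Dx.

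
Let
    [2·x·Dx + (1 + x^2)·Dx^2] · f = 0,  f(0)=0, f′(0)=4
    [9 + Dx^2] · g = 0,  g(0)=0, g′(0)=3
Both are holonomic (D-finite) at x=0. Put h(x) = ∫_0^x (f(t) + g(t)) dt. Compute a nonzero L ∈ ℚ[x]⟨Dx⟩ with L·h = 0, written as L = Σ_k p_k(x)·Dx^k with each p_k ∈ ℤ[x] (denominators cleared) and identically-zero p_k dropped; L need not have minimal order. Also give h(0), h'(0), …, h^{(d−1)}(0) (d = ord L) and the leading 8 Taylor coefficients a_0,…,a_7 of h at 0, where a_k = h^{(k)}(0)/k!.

f: a_k = 0, 4, 0, -4/3, 0, 4/5, 0, -4/7, …
g: a_k = 0, 3, 0, -9/2, 0, 81/40, 0, -243/560, …
Weyl lclm of L_f,L_g ⇒ L₀ (ord ≤ 4).
Integrate: L := L₀·Dx.
L = (-54·x + 540·x^3 + 162·x^5)·Dx^2 + (63 + 279·x^2 + 297·x^4 + 81·x^6)·Dx^3 + (-6·x + 60·x^3 + 18·x^5)·Dx^4 + (7 + 31·x^2 + 33·x^4 + 9·x^6)·Dx^5  (order 5).
h: a_k = 0, 0, 7/2, 0, -35/24, 0, 113/240, 0, …
ICs: h(0) = 0, h′(0) = 0, h′′(0) = 7, h′′′(0) = 0, h′′′′(0) = -35.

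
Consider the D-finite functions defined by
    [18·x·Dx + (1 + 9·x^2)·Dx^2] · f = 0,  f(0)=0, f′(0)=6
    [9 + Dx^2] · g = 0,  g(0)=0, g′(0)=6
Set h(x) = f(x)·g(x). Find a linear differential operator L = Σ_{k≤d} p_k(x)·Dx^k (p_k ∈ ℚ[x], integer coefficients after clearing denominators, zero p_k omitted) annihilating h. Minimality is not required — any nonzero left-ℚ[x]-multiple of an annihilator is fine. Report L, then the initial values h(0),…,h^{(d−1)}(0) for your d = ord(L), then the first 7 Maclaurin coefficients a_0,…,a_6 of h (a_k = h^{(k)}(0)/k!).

f: a_k = 0, 6, 0, -18, 0, 486/5, 0, …
g: a_k = 0, 6, 0, -9, 0, 81/20, 0, …
h₀=f·g: eliminate ⇒ L₀, order ≤ 2·2.
L = (810 + 18954·x^2 + 72171·x^4 + 236196·x^6 + 531441·x^8) + (972·x + 14580·x^3 + 78732·x^5 + 236196·x^7)·Dx + (108 + 2592·x^2 + 13122·x^4 + 52488·x^6 + 118098·x^8)·Dx^2 + (108·x + 1620·x^3 + 8748·x^5 + 26244·x^7)·Dx^3 + (2 + 54·x^2 + 567·x^4 + 2916·x^6 + 6561·x^8)·Dx^4  (order 4).
h: a_k = 0, 0, 36, 0, -162, 0, 1539/2, …
ICs: h(0) = 0, h′(0) = 0, h′′(0) = 72, h′′′(0) = 0.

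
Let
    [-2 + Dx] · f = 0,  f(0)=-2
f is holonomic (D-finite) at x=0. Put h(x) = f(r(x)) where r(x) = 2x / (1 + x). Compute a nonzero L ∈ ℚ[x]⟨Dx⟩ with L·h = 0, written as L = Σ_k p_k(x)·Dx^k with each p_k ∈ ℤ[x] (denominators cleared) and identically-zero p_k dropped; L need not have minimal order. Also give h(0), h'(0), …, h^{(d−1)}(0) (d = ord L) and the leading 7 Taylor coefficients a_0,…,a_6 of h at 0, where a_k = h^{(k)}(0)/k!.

L = -4 + (1 + 2·x + x^2)·Dx  (order 1).
h: a_k = -2, -8, -8, 8/3, 8/3, -56/15, 88/45, …
ICs: h(0) = -2.

f: a_k = -2, -4, -4, -8/3, -4/3, -8/15, -8/45, …
L₀ from L_f via x↦r, Dx↦r'^{-1}Dx.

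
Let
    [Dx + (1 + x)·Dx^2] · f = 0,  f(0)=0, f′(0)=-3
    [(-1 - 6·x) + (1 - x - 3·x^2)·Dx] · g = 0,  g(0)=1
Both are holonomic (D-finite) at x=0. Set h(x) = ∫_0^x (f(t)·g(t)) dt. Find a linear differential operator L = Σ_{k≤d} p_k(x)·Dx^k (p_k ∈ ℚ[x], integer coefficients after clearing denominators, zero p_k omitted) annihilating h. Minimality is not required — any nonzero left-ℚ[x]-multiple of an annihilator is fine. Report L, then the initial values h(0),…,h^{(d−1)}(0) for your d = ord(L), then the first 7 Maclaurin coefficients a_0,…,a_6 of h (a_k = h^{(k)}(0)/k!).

L = (7 + 12·x)·Dx + (1 + 15·x + 15·x^2)·Dx^2 + (-1 + 4·x^2 + 3·x^3)·Dx^3  (order 3).
h: a_k = 0, 0, -3/2, -1/2, -23/8, -61/20, -1007/120, …
ICs: h(0) = 0, h′(0) = 0, h′′(0) = -3.

f: a_k = 0, -3, 3/2, -1, 3/4, -3/5, 1/2, …
g: a_k = 1, 1, 4, 7, 19, 40, 97, …
Sym-product of L_f,L_g gives L₀ (≤ ord 2).
Integrate: L := L₀·Dx.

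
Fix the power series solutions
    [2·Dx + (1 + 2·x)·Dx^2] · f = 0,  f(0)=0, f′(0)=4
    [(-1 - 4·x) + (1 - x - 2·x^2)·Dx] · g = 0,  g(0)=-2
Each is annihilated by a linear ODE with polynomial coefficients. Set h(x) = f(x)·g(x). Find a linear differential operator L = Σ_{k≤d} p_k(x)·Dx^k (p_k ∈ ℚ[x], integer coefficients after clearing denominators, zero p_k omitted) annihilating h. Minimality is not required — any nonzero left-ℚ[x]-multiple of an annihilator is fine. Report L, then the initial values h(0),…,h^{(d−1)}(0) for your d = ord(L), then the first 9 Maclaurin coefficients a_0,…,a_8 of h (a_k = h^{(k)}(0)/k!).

L = (6 + 16·x) + (14·x + 20·x^2)·Dx + (-1 - x + 4·x^2 + 4·x^3)·Dx^2  (order 2).
h: a_k = 0, -8, 0, -80/3, -32/3, -448/5, -1024/15, -33664/105, -2304/7, …
ICs: h(0) = 0, h′(0) = -8.

f: a_k = 0, 4, -4, 16/3, -8, 64/5, -64/3, 256/7, -64, …
g: a_k = -2, -2, -6, -10, -22, -42, -86, -170, -342, …
Product ⇒ symmetric product L₀, ord ≤ 2.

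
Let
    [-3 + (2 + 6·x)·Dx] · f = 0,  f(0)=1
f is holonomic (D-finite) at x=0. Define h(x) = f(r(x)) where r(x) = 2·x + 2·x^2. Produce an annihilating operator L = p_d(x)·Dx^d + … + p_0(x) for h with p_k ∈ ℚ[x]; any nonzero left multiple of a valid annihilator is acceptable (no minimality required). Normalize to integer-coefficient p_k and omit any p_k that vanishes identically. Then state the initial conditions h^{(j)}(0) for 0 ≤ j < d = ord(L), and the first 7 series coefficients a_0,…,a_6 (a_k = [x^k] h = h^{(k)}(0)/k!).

f: a_k = 1, 3/2, -9/8, 27/16, -405/128, 1701/256, -15309/1024, …
Substitute x→r, Dx→(1/r')Dx; clear ⇒ L₀.
L = (-3 - 6·x) + (1 + 6·x + 6·x^2)·Dx  (order 1).
h: a_k = 1, 3, -3/2, 9/2, -117/8, 405/8, -2943/16, …
ICs: h(0) = 1.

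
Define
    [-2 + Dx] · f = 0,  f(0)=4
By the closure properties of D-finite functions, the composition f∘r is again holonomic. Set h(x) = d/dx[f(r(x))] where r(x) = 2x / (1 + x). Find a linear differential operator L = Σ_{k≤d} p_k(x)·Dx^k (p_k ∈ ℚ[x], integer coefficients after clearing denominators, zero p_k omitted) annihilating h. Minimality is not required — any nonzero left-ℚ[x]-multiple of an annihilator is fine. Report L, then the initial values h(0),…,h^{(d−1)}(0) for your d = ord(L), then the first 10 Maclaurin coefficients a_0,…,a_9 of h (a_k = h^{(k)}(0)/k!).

L = (2 - 2·x) + (-1 - 2·x - x^2)·Dx  (order 1).
h: a_k = 16, 32, -16, -64/3, 112/3, -352/15, -272/45, 10112/315, -13264/315, 94688/2835, …
ICs: h(0) = 16.

f: a_k = 4, 8, 8, 16/3, 8/3, 16/15, 16/45, 32/315, 8/315, 16/2835, …
Change of var in L_f (x↦r) gives L₀.
Derive L from L₀ (diff closure).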